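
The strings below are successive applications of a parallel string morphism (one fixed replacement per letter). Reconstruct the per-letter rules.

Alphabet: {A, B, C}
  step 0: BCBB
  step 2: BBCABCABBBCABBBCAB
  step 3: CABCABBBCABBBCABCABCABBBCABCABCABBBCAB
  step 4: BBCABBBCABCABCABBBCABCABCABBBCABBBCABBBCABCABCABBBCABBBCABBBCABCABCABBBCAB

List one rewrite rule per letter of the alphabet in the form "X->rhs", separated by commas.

  step 3 ⇒ step 4: CABCABBBCABBBCABCABCABBBCABCABCABBBCAB ⇒ B·B·CAB·B·B·CAB·CAB·CAB·B·B·CAB·CAB·CAB·B·B·CAB·B·B·CAB·B·B·CAB·CAB·CAB·B·B·CAB·B·B·CAB·B·B·CAB·CAB·CAB·B·B·CAB
    A ↦ B
    B ↦ CAB
    C ↦ B

A->B, B->CAB, C->B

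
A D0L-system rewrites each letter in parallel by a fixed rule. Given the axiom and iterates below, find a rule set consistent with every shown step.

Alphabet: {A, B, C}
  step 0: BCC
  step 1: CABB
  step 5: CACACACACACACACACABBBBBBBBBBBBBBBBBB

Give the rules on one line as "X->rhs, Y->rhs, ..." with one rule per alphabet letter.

A->BB, B->CA, C->B

  step 0 ⇒ step 1: BCC ⇒ CA·B·B
    B ↦ CA
    C ↦ B
    A ↦ BB  (constrained at step 1)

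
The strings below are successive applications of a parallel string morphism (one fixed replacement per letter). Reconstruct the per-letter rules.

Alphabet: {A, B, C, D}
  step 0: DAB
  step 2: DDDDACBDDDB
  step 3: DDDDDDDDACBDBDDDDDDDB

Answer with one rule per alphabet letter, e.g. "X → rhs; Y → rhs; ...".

  step 2 ⇒ step 3: DDDDACBDDDB ⇒ DD·DD·DD·DD·AC·B·DB·DD·DD·DD·DB
    A ↦ AC
    B ↦ DB
    C ↦ B
    D ↦ DD

A->AC, B->DB, C->B, D->DD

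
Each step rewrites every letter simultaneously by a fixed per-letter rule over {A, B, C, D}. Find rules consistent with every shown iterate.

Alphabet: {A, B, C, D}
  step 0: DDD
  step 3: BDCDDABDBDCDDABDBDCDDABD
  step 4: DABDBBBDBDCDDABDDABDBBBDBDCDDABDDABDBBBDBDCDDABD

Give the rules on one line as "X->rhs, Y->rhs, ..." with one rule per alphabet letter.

  step 3 ⇒ step 4: BDCDDABDBDCDDABDBDCDDABD ⇒ DA·BD·BB·BD·BD·CD·DA·BD·DA·BD·BB·BD·BD·CD·DA·BD·DA·BD·BB·BD·BD·CD·DA·BD
    A ↦ CD
    B ↦ DA
    C ↦ BB
    D ↦ BD

A->CD, B->DA, C->BB, D->BD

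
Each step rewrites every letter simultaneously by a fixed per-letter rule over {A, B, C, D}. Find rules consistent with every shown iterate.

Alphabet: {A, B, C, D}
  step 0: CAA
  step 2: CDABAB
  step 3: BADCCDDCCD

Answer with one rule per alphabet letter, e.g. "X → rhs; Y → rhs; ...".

A->DC, B->CD, C->B, D->A

  step 2 ⇒ step 3: CDABAB ⇒ B·A·DC·CD·DC·CD
    A ↦ DC
    B ↦ CD
    C ↦ B
    D ↦ A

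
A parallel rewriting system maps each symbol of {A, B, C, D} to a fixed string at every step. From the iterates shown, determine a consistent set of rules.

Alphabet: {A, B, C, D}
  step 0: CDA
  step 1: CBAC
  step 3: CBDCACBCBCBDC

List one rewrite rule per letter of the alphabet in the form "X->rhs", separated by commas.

A->C, B->DC, C->CB, D->A

  step 0 ⇒ step 1: CDA ⇒ CB·A·C
    A ↦ C
    C ↦ CB
    D ↦ A
    B ↦ DC  (constrained at step 1)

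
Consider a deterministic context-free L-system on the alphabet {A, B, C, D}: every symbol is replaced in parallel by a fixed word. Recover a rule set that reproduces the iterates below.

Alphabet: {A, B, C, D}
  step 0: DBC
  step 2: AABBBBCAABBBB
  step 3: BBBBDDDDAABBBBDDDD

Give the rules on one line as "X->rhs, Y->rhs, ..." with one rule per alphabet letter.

A->BB, B->D, C->AA, D->CAA

  step 2 ⇒ step 3: AABBBBCAABBBB ⇒ BB·BB·D·D·D·D·AA·BB·BB·D·D·D·D
    A ↦ BB
    B ↦ D
    C ↦ AA
    D ↦ CAA  (constrained at step 0)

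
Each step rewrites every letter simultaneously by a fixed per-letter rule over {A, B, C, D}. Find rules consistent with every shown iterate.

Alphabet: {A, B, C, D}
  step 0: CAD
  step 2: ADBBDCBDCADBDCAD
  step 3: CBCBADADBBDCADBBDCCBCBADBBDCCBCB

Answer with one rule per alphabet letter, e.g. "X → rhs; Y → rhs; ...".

A->CBC, B->AD, C->BDC, D->B

  step 2 ⇒ step 3: ADBBDCBDCADBDCAD ⇒ CBC·B·AD·AD·B·BDC·AD·B·BDC·CBC·B·AD·B·BDC·CBC·B
    A ↦ CBC
    B ↦ AD
    C ↦ BDC
    D ↦ B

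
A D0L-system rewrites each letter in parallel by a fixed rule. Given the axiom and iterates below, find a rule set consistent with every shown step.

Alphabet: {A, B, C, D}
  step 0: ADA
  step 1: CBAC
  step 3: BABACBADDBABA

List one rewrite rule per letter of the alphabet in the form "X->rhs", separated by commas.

A->C, B->AD, C->DD, D->BA

  step 0 ⇒ step 1: ADA ⇒ C·BA·C
    A ↦ C
    D ↦ BA
    B ↦ AD  (constrained at step 1)
    C ↦ DD  (constrained at step 1)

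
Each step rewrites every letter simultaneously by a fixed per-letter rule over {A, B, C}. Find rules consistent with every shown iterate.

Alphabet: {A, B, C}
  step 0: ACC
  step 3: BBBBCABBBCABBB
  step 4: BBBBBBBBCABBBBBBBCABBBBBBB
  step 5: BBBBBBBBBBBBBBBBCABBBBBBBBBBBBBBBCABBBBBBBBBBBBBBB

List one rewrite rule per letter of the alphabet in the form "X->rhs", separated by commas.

  step 4 ⇒ step 5: BBBBBBBBCABBBBBBBCABBBBBBB ⇒ BB·BB·BB·BB·BB·BB·BB·BB·CA·B·BB·BB·BB·BB·BB·BB·BB·CA·B·BB·BB·BB·BB·BB·BB·BB
    A ↦ B
    B ↦ BB
    C ↦ CA

A->B, B->BB, C->CA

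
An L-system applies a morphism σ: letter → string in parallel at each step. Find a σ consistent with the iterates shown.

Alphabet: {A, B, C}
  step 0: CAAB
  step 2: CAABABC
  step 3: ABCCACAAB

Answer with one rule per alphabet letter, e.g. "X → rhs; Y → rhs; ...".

  step 2 ⇒ step 3: CAABABC ⇒ AB·C·C·A·C·A·AB
    A ↦ C
    B ↦ A
    C ↦ AB

A->C, B->A, C->AB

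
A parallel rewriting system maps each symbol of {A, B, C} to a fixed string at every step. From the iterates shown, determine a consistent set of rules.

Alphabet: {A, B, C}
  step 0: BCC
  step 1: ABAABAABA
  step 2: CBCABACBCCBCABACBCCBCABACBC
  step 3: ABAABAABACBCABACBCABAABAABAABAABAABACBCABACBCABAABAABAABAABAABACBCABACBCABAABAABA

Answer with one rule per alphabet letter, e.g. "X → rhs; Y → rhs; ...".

A->CBC, B->ABA, C->ABA

  step 2 ⇒ step 3: CBCABACBCCBCABACBCCBCABACBC ⇒ ABA·ABA·ABA·CBC·ABA·CBC·ABA·ABA·ABA·ABA·ABA·ABA·CBC·ABA·CBC·ABA·ABA·ABA·ABA·ABA·ABA·CBC·ABA·CBC·ABA·ABA·ABA
    A ↦ CBC
    B ↦ ABA
    C ↦ ABA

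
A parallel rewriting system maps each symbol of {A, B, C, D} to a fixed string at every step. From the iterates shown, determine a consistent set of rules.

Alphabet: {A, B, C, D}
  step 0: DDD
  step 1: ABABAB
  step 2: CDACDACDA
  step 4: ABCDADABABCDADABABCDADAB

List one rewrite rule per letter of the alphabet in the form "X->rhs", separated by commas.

A->CD, B->A, C->D, D->AB

  step 1 ⇒ step 2: ABABAB ⇒ CD·A·CD·A·CD·A
    A ↦ CD
    B ↦ A
    C ↦ D  (constrained at step 2)
  step 0 ⇒ step 1: DDD ⇒ AB·AB·AB
    D ↦ AB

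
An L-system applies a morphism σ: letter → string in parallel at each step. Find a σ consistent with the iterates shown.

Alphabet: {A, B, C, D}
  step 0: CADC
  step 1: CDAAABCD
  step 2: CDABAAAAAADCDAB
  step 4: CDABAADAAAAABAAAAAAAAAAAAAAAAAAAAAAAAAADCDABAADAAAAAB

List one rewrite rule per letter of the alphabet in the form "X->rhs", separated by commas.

A->AA, B->D, C->CD, D->AB

  step 1 ⇒ step 2: CDAAABCD ⇒ CD·AB·AA·AA·AA·D·CD·AB
    A ↦ AA
    B ↦ D
    C ↦ CD
    D ↦ AB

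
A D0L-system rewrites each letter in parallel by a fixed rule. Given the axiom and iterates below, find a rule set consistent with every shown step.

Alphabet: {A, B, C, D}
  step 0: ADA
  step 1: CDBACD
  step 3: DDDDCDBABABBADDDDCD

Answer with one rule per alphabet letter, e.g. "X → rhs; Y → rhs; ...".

  step 0 ⇒ step 1: ADA ⇒ CD·BA·CD
    A ↦ CD
    D ↦ BA
    B ↦ DD  (constrained at step 1)
    C ↦ B  (constrained at step 1)

A->CD, B->DD, C->B, D->BA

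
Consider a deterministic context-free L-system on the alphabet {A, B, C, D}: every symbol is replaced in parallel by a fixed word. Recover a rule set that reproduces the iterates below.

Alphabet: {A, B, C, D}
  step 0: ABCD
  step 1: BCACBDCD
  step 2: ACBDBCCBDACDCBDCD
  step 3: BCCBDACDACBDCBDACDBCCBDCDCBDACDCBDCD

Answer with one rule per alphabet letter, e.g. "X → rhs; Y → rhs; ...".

A->BC, B->A, C->CBD, D->CD

  step 2 ⇒ step 3: ACBDBCCBDACDCBDCD ⇒ BC·CBD·A·CD·A·CBD·CBD·A·CD·BC·CBD·CD·CBD·A·CD·CBD·CD
    A ↦ BC
    B ↦ A
    C ↦ CBD
    D ↦ CD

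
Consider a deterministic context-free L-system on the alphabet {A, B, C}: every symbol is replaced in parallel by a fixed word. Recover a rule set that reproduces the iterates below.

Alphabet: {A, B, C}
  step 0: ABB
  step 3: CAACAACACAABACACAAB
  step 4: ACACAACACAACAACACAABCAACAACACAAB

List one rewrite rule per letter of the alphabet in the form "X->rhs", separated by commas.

  step 3 ⇒ step 4: CAACAACACAABACACAAB ⇒ A·CA·CA·A·CA·CA·A·CA·A·CA·CA·AB·CA·A·CA·A·CA·CA·AB
    A ↦ CA
    B ↦ AB
    C ↦ A

A->CA, B->AB, C->A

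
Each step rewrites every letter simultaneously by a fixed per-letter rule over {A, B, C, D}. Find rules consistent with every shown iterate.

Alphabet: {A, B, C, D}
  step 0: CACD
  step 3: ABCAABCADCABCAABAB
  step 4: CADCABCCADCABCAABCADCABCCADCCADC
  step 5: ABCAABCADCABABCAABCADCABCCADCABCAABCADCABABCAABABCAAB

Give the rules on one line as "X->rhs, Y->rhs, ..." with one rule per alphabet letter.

  step 4 ⇒ step 5: CADCABCCADCABCAABCADCABCCADCCADC ⇒ AB·C·A·AB·C·ADC·AB·AB·C·A·AB·C·ADC·AB·C·C·ADC·AB·C·A·AB·C·ADC·AB·AB·C·A·AB·AB·C·A·AB
    A ↦ C
    B ↦ ADC
    C ↦ AB
    D ↦ A

A->C, B->ADC, C->AB, D->A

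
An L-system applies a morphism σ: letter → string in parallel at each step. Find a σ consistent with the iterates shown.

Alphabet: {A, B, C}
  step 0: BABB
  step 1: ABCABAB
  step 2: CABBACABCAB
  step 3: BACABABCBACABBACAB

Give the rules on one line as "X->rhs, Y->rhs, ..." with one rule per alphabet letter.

A->C, B->AB, C->BA

  step 2 ⇒ step 3: CABBACABCAB ⇒ BA·C·AB·AB·C·BA·C·AB·BA·C·AB
    A ↦ C
    B ↦ AB
    C ↦ BA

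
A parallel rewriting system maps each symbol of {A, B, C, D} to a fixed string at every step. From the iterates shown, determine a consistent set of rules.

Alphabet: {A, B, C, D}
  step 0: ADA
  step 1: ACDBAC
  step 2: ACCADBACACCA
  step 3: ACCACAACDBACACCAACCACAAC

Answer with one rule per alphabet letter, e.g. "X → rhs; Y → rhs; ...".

A->AC, B->AC, C->CA, D->DB

  step 2 ⇒ step 3: ACCADBACACCA ⇒ AC·CA·CA·AC·DB·AC·AC·CA·AC·CA·CA·AC
    A ↦ AC
    B ↦ AC
    C ↦ CA
    D ↦ DB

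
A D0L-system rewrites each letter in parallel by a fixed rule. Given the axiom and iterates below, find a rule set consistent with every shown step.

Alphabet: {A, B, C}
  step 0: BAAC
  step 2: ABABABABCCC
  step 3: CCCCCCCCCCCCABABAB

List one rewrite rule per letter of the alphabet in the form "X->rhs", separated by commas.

A->C, B->CC, C->AB

  step 2 ⇒ step 3: ABABABABCCC ⇒ C·CC·C·CC·C·CC·C·CC·AB·AB·AB
    A ↦ C
    B ↦ CC
    C ↦ AB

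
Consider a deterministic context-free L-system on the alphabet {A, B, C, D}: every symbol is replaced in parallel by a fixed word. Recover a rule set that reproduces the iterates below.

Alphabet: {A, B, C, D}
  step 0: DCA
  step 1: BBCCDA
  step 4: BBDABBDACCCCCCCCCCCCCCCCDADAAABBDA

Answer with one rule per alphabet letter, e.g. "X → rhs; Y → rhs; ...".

  step 0 ⇒ step 1: DCA ⇒ BB·CC·DA
    A ↦ DA
    C ↦ CC
    D ↦ BB
    B ↦ A  (constrained at step 1)

A->DA, B->A, C->CC, D->BB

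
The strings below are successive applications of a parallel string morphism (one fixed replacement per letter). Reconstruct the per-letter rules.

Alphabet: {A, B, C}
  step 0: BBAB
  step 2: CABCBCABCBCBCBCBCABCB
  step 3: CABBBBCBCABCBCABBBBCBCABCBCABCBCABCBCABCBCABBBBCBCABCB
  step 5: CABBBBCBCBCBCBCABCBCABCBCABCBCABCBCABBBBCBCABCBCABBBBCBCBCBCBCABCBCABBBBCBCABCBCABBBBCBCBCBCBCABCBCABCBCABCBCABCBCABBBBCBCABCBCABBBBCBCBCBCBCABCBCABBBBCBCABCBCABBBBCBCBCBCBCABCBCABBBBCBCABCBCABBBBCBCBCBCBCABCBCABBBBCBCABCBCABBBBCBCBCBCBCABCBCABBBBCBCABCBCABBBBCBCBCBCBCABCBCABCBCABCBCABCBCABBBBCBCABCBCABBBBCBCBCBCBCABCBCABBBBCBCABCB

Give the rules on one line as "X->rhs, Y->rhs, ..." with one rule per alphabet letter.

A->BBB, B->CB, C->CAB

  step 2 ⇒ step 3: CABCBCABCBCBCBCBCABCB ⇒ CAB·BBB·CB·CAB·CB·CAB·BBB·CB·CAB·CB·CAB·CB·CAB·CB·CAB·CB·CAB·BBB·CB·CAB·CB
    A ↦ BBB
    B ↦ CB
    C ↦ CAB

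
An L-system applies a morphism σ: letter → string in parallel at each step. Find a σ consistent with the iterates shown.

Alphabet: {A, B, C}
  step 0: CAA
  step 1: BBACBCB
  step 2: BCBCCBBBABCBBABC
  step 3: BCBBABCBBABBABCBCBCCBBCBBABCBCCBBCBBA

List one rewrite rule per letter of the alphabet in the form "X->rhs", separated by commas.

  step 2 ⇒ step 3: BCBCCBBBABCBBABC ⇒ BC·BBA·BC·BBA·BBA·BC·BC·BC·CB·BC·BBA·BC·BC·CB·BC·BBA
    A ↦ CB
    B ↦ BC
    C ↦ BBA

A->CB, B->BC, C->BBA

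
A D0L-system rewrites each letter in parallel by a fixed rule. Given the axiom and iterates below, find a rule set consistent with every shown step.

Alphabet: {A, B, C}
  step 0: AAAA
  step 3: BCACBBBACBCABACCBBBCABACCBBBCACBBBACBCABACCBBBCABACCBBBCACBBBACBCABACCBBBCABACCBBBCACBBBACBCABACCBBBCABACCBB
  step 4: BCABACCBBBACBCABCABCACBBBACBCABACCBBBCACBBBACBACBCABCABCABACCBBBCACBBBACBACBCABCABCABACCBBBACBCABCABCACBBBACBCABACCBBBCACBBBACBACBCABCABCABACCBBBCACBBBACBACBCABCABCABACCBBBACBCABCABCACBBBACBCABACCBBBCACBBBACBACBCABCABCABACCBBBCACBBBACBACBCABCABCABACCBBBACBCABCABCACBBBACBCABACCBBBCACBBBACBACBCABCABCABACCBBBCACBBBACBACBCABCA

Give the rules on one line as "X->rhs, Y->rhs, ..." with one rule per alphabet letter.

A->CBB, B->BCA, C->BAC

  step 3 ⇒ step 4: BCACBBBACBCABACCBBBCABACCBBBCACBBBACBCABACCBBBCABACCBBBCACBBBACBCABACCBBBCABACCBBBCACBBBACBCABACCBBBCABACCBB ⇒ BCA·BAC·CBB·BAC·BCA·BCA·BCA·CBB·BAC·BCA·BAC·CBB·BCA·CBB·BAC·BAC·BCA·BCA·BCA·BAC·CBB·BCA·CBB·BAC·BAC·BCA·BCA·BCA·BAC·CBB·BAC·BCA·BCA·BCA·CBB·BAC·BCA·BAC·CBB·BCA·CBB·BAC·BAC·BCA·BCA·BCA·BAC·CBB·BCA·CBB·BAC·BAC·BCA·BCA·BCA·BAC·CBB·BAC·BCA·BCA·BCA·CBB·BAC·BCA·BAC·CBB·BCA·CBB·BAC·BAC·BCA·BCA·BCA·BAC·CBB·BCA·CBB·BAC·BAC·BCA·BCA·BCA·BAC·CBB·BAC·BCA·BCA·BCA·CBB·BAC·BCA·BAC·CBB·BCA·CBB·BAC·BAC·BCA·BCA·BCA·BAC·CBB·BCA·CBB·BAC·BAC·BCA·BCA
    A ↦ CBB
    B ↦ BCA
    C ↦ BAC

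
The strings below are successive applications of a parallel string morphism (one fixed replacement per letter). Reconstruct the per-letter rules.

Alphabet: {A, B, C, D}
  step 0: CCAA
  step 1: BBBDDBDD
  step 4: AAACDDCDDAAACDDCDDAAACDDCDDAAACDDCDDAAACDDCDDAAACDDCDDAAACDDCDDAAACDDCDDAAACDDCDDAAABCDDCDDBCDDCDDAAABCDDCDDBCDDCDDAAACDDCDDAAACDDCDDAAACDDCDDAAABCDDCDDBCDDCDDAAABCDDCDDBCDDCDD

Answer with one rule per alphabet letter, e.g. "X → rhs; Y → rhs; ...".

A->BDD, B->AAA, C->B, D->CDD

  step 0 ⇒ step 1: CCAA ⇒ B·B·BDD·BDD
    A ↦ BDD
    C ↦ B
    B ↦ AAA  (constrained at step 1)
    D ↦ CDD  (constrained at step 1)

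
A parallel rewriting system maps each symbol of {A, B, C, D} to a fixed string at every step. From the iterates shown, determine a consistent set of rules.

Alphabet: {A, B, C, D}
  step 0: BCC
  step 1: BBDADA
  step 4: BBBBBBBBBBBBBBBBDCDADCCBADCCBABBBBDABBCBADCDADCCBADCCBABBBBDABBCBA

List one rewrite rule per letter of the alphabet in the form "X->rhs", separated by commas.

A->CBA, B->BB, C->DA, D->DC

  step 0 ⇒ step 1: BCC ⇒ BB·DA·DA
    B ↦ BB
    C ↦ DA
    A ↦ CBA  (constrained at step 1)
    D ↦ DC  (constrained at step 1)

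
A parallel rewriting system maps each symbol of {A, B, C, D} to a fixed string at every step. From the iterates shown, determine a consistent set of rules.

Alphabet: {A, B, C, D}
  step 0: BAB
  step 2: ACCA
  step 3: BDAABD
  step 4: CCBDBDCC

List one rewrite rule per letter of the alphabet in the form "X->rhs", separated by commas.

A->BD, B->C, C->A, D->C

  step 3 ⇒ step 4: BDAABD ⇒ C·C·BD·BD·C·C
    A ↦ BD
    B ↦ C
    D ↦ C
  step 2 ⇒ step 3: ACCA ⇒ BD·A·A·BD
    C ↦ A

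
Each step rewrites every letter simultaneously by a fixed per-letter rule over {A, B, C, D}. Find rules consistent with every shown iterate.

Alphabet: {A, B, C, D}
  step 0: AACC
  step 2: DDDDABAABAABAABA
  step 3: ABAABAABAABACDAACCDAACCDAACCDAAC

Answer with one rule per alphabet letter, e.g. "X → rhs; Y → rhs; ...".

A->C, B->DAA, C->DD, D->ABA

  step 2 ⇒ step 3: DDDDABAABAABAABA ⇒ ABA·ABA·ABA·ABA·C·DAA·C·C·DAA·C·C·DAA·C·C·DAA·C
    A ↦ C
    B ↦ DAA
    D ↦ ABA
    C ↦ DD  (constrained at step 0)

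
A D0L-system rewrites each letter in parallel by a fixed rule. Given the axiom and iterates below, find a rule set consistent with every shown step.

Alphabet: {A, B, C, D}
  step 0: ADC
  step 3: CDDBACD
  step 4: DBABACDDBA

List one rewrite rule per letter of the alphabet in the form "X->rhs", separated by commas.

A->D, B->C, C->D, D->BA

  step 3 ⇒ step 4: CDDBACD ⇒ D·BA·BA·C·D·D·BA
    A ↦ D
    B ↦ C
    C ↦ D
    D ↦ BA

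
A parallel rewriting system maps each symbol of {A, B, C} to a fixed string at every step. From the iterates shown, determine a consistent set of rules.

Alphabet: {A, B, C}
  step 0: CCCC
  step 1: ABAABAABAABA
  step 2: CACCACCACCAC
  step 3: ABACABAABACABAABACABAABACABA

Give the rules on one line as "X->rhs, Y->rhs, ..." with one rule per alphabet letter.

A->C, B->A, C->ABA

  step 2 ⇒ step 3: CACCACCACCAC ⇒ ABA·C·ABA·ABA·C·ABA·ABA·C·ABA·ABA·C·ABA
    A ↦ C
    C ↦ ABA
  step 1 ⇒ step 2: ABAABAABAABA ⇒ C·A·C·C·A·C·C·A·C·C·A·C
    B ↦ A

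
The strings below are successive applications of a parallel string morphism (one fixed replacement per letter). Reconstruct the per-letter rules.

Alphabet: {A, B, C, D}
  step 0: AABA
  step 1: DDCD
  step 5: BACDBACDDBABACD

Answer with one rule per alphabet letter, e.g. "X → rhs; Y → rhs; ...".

A->D, B->C, C->D, D->BA

  step 0 ⇒ step 1: AABA ⇒ D·D·C·D
    A ↦ D
    B ↦ C
    C ↦ D  (constrained at step 1)
    D ↦ BA  (constrained at step 1)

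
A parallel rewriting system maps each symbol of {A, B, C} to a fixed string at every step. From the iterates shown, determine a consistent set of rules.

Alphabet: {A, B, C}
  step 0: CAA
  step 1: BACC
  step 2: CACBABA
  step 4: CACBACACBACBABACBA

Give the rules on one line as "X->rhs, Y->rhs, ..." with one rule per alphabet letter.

A->C, B->CA, C->BA

  step 1 ⇒ step 2: BACC ⇒ CA·C·BA·BA
    A ↦ C
    B ↦ CA
    C ↦ BA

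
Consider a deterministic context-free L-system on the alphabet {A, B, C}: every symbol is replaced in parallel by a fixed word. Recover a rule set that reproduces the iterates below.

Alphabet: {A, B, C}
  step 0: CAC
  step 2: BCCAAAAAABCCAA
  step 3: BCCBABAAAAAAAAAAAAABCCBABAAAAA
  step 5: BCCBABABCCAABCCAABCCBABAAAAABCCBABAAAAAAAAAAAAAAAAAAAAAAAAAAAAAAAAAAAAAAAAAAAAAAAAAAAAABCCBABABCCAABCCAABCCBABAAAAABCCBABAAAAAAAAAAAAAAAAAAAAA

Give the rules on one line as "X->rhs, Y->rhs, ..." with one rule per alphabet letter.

  step 2 ⇒ step 3: BCCAAAAAABCCAA ⇒ BCC·BA·BA·AA·AA·AA·AA·AA·AA·BCC·BA·BA·AA·AA
    A ↦ AA
    B ↦ BCC
    C ↦ BA

A->AA, B->BCC, C->BA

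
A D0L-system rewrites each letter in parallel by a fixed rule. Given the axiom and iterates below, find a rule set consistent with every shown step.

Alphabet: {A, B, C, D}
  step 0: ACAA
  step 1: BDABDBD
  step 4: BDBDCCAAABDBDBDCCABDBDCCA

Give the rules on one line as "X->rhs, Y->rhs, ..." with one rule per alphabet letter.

A->BD, B->CC, C->A, D->A

  step 0 ⇒ step 1: ACAA ⇒ BD·A·BD·BD
    A ↦ BD
    C ↦ A
    B ↦ CC  (constrained at step 1)
    D ↦ A  (constrained at step 1)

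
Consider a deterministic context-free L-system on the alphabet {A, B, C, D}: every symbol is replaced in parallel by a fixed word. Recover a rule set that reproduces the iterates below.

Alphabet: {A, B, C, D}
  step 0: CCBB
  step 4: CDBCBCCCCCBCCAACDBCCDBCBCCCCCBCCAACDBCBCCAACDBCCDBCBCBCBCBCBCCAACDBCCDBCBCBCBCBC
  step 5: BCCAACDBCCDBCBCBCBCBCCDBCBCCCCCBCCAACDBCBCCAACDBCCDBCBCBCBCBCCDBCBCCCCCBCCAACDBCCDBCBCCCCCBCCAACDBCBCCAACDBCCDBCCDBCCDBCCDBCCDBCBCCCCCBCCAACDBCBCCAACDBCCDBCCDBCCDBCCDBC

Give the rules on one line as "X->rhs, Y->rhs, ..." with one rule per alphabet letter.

A->CC, B->CD, C->BC, D->CAA

  step 4 ⇒ step 5: CDBCBCCCCCBCCAACDBCCDBCBCCCCCBCCAACDBCBCCAACDBCCDBCBCBCBCBCBCCAACDBCCDBCBCBCBCBC ⇒ BC·CAA·CD·BC·CD·BC·BC·BC·BC·BC·CD·BC·BC·CC·CC·BC·CAA·CD·BC·BC·CAA·CD·BC·CD·BC·BC·BC·BC·BC·CD·BC·BC·CC·CC·BC·CAA·CD·BC·CD·BC·BC·CC·CC·BC·CAA·CD·BC·BC·CAA·CD·BC·CD·BC·CD·BC·CD·BC·CD·BC·CD·BC·BC·CC·CC·BC·CAA·CD·BC·BC·CAA·CD·BC·CD·BC·CD·BC·CD·BC·CD·BC
    A ↦ CC
    B ↦ CD
    C ↦ BC
    D ↦ CAA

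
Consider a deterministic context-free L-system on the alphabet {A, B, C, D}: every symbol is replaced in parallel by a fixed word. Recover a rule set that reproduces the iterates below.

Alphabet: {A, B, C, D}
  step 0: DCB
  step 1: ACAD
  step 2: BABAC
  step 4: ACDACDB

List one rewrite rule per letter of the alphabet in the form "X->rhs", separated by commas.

  step 1 ⇒ step 2: ACAD ⇒ B·A·B·AC
    A ↦ B
    C ↦ A
    D ↦ AC
  step 0 ⇒ step 1: DCB ⇒ AC·A·D
    B ↦ D

A->B, B->D, C->A, D->AC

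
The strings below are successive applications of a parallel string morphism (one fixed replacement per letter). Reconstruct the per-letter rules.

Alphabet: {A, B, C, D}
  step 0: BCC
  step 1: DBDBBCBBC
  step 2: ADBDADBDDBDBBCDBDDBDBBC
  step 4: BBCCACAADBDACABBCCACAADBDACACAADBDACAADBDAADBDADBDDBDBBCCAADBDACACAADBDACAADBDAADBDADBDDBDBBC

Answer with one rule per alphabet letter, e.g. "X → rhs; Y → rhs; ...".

  step 1 ⇒ step 2: DBDBBCBBC ⇒ A·DBD·A·DBD·DBD·BBC·DBD·DBD·BBC
    B ↦ DBD
    C ↦ BBC
    D ↦ A
    A ↦ CA  (constrained at step 2)

A->CA, B->DBD, C->BBC, D->A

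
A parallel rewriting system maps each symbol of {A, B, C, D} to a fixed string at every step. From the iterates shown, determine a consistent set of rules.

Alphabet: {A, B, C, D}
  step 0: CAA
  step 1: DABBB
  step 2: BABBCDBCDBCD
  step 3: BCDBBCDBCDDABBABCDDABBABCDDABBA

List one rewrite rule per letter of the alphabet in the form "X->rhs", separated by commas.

A->B, B->BCD, C->DAB, D->BA

  step 2 ⇒ step 3: BABBCDBCDBCD ⇒ BCD·B·BCD·BCD·DAB·BA·BCD·DAB·BA·BCD·DAB·BA
    A ↦ B
    B ↦ BCD
    C ↦ DAB
    D ↦ BA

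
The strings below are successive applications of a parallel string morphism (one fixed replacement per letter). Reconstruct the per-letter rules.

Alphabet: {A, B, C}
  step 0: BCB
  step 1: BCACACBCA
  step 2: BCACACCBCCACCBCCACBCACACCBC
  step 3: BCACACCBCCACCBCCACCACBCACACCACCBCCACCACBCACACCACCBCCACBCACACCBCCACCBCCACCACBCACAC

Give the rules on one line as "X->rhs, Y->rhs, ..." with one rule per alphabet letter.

A->CBC, B->BCA, C->CAC

  step 2 ⇒ step 3: BCACACCBCCACCBCCACBCACACCBC ⇒ BCA·CAC·CBC·CAC·CBC·CAC·CAC·BCA·CAC·CAC·CBC·CAC·CAC·BCA·CAC·CAC·CBC·CAC·BCA·CAC·CBC·CAC·CBC·CAC·CAC·BCA·CAC
    A ↦ CBC
    B ↦ BCA
    C ↦ CAC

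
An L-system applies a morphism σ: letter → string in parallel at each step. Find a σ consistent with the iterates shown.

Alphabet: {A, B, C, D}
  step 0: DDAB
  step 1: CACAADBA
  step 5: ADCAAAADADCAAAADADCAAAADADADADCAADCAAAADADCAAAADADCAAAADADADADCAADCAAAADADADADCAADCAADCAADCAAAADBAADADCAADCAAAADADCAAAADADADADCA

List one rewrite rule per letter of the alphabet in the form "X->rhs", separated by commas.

  step 0 ⇒ step 1: DDAB ⇒ CA·CA·AD·BA
    A ↦ AD
    B ↦ BA
    D ↦ CA
    C ↦ AA  (constrained at step 1)

A->AD, B->BA, C->AA, D->CA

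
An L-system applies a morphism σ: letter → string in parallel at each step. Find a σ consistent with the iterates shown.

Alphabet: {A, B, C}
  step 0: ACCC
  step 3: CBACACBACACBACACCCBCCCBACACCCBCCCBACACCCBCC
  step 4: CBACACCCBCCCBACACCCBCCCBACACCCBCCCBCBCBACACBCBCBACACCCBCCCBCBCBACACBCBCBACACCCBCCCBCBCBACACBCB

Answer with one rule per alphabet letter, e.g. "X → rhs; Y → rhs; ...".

A->CC, B->ACA, C->CB

  step 3 ⇒ step 4: CBACACBACACBACACCCBCCCBACACCCBCCCBACACCCBCC ⇒ CB·ACA·CC·CB·CC·CB·ACA·CC·CB·CC·CB·ACA·CC·CB·CC·CB·CB·CB·ACA·CB·CB·CB·ACA·CC·CB·CC·CB·CB·CB·ACA·CB·CB·CB·ACA·CC·CB·CC·CB·CB·CB·ACA·CB·CB
    A ↦ CC
    B ↦ ACA
    C ↦ CB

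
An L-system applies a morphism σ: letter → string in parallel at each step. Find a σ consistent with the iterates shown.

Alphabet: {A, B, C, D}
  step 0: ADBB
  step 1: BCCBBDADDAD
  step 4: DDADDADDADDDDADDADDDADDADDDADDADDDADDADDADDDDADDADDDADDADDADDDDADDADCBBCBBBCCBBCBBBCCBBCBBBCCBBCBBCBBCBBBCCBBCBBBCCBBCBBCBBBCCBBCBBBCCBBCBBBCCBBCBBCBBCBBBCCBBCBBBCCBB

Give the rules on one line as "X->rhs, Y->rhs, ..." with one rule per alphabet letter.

  step 0 ⇒ step 1: ADBB ⇒ BC·CBB·DAD·DAD
    A ↦ BC
    B ↦ DAD
    D ↦ CBB
    C ↦ D  (constrained at step 1)

A->BC, B->DAD, C->D, D->CBB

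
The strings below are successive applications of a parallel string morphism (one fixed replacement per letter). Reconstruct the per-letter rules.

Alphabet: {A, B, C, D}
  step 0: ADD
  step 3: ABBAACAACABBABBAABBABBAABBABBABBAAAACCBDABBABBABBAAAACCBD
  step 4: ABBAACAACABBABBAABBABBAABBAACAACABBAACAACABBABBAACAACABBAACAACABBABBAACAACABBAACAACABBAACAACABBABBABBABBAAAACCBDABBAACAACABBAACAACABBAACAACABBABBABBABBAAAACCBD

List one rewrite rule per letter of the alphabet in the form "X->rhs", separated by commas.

A->ABB, B->AAC, C->A, D->CBD

  step 3 ⇒ step 4: ABBAACAACABBABBAABBABBAABBABBABBAAAACCBDABBABBABBAAAACCBD ⇒ ABB·AAC·AAC·ABB·ABB·A·ABB·ABB·A·ABB·AAC·AAC·ABB·AAC·AAC·ABB·ABB·AAC·AAC·ABB·AAC·AAC·ABB·ABB·AAC·AAC·ABB·AAC·AAC·ABB·AAC·AAC·ABB·ABB·ABB·ABB·A·A·AAC·CBD·ABB·AAC·AAC·ABB·AAC·AAC·ABB·AAC·AAC·ABB·ABB·ABB·ABB·A·A·AAC·CBD
    A ↦ ABB
    B ↦ AAC
    C ↦ A
    D ↦ CBD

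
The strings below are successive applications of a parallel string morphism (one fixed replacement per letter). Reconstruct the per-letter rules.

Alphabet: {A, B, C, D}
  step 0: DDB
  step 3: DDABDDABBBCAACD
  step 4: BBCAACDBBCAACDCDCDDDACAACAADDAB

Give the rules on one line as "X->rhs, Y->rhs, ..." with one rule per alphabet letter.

A->CAA, B->CD, C->DDA, D->B

  step 3 ⇒ step 4: DDABDDABBBCAACD ⇒ B·B·CAA·CD·B·B·CAA·CD·CD·CD·DDA·CAA·CAA·DDA·B
    A ↦ CAA
    B ↦ CD
    C ↦ DDA
    D ↦ B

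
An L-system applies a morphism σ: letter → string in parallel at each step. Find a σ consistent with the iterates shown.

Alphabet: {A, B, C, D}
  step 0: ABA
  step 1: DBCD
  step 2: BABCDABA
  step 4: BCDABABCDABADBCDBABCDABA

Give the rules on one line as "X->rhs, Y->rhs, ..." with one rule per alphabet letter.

  step 1 ⇒ step 2: DBCD ⇒ BA·BC·DA·BA
    B ↦ BC
    C ↦ DA
    D ↦ BA
  step 0 ⇒ step 1: ABA ⇒ D·BC·D
    A ↦ D

A->D, B->BC, C->DA, D->BA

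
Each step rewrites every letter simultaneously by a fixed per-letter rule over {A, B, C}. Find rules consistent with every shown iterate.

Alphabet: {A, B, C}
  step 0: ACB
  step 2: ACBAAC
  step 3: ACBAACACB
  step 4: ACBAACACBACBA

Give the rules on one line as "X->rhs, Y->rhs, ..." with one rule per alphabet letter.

  step 3 ⇒ step 4: ACBAACACB ⇒ AC·B·A·AC·AC·B·AC·B·A
    A ↦ AC
    B ↦ A
    C ↦ B

A->AC, B->A, C->B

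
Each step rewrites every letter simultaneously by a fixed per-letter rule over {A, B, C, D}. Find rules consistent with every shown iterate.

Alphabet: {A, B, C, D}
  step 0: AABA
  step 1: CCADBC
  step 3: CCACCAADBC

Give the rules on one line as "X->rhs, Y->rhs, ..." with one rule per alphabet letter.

  step 0 ⇒ step 1: AABA ⇒ C·C·ADB·C
    A ↦ C
    B ↦ ADB
    C ↦ A  (constrained at step 1)
    D ↦ A  (constrained at step 1)

A->C, B->ADB, C->A, D->A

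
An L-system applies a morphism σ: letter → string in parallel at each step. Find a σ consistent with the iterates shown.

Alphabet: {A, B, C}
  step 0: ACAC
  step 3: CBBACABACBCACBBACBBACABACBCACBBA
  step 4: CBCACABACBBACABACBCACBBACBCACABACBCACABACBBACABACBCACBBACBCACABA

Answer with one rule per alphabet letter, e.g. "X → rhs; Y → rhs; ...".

  step 3 ⇒ step 4: CBBACABACBCACBBACBBACABACBCACBBA ⇒ CB·CA·CA·BA·CB·BA·CA·BA·CB·CA·CB·BA·CB·CA·CA·BA·CB·CA·CA·BA·CB·BA·CA·BA·CB·CA·CB·BA·CB·CA·CA·BA
    A ↦ BA
    B ↦ CA
    C ↦ CB

A->BA, B->CA, C->CB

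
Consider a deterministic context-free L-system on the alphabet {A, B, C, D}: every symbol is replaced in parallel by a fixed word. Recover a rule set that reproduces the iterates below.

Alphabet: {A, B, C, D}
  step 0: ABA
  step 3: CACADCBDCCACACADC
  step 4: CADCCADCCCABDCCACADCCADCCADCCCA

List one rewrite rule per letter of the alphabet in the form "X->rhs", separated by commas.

  step 3 ⇒ step 4: CACADCBDCCACACADC ⇒ CA·DC·CA·DC·C·CA·BD·C·CA·CA·DC·CA·DC·CA·DC·C·CA
    A ↦ DC
    B ↦ BD
    C ↦ CA
    D ↦ C

A->DC, B->BD, C->CA, D->C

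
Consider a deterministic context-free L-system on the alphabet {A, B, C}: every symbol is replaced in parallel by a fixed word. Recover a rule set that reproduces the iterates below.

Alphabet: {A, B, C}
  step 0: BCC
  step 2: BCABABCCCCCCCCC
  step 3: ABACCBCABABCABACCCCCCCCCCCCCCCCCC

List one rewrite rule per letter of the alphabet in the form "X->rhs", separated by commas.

  step 2 ⇒ step 3: BCABABCCCCCCCCC ⇒ ABA·CC·BC·ABA·BC·ABA·CC·CC·CC·CC·CC·CC·CC·CC·CC
    A ↦ BC
    B ↦ ABA
    C ↦ CC

A->BC, B->ABA, C->CC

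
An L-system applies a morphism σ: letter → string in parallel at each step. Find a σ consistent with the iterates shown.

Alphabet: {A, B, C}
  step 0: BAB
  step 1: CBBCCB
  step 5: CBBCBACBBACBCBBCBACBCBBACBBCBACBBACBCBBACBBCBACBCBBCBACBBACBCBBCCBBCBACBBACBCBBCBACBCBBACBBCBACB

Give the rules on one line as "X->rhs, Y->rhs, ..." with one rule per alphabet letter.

A->BC, B->CB, C->BA

  step 0 ⇒ step 1: BAB ⇒ CB·BC·CB
    A ↦ BC
    B ↦ CB
    C ↦ BA  (constrained at step 1)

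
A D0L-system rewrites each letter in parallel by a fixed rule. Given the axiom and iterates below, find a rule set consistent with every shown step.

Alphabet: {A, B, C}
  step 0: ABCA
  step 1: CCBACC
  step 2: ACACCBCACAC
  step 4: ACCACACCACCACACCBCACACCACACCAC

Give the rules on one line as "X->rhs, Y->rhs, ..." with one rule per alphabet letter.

  step 1 ⇒ step 2: CCBACC ⇒ AC·AC·CB·C·AC·AC
    A ↦ C
    B ↦ CB
    C ↦ AC

A->C, B->CB, C->AC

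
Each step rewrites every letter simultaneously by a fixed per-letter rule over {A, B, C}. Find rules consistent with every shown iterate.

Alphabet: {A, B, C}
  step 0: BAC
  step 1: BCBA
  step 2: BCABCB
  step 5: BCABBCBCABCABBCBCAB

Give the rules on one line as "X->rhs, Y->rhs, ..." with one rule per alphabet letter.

  step 1 ⇒ step 2: BCBA ⇒ BC·A·BC·B
    A ↦ B
    B ↦ BC
    C ↦ A

A->B, B->BC, C->A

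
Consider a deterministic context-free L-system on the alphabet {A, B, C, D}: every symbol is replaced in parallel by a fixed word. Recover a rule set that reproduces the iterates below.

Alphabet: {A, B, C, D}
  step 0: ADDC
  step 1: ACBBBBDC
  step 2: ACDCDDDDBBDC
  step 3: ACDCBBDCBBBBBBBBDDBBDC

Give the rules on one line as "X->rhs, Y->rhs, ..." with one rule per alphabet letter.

  step 2 ⇒ step 3: ACDCDDDDBBDC ⇒ AC·DC·BB·DC·BB·BB·BB·BB·D·D·BB·DC
    A ↦ AC
    B ↦ D
    C ↦ DC
    D ↦ BB

A->AC, B->D, C->DC, D->BB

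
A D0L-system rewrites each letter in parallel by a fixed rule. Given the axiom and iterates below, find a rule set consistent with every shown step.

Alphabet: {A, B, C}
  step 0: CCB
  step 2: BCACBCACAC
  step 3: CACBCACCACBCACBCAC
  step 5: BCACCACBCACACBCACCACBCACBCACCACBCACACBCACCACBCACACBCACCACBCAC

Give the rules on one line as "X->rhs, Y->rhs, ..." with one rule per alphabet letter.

A->BC, B->C, C->AC

  step 2 ⇒ step 3: BCACBCACAC ⇒ C·AC·BC·AC·C·AC·BC·AC·BC·AC
    A ↦ BC
    B ↦ C
    C ↦ AC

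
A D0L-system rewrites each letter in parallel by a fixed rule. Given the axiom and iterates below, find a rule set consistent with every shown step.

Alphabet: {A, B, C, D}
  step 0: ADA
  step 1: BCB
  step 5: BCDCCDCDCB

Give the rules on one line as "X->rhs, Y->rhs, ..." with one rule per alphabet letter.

  step 0 ⇒ step 1: ADA ⇒ B·C·B
    A ↦ B
    D ↦ C
    B ↦ A  (constrained at step 1)
    C ↦ CD  (constrained at step 1)

A->B, B->A, C->CD, D->C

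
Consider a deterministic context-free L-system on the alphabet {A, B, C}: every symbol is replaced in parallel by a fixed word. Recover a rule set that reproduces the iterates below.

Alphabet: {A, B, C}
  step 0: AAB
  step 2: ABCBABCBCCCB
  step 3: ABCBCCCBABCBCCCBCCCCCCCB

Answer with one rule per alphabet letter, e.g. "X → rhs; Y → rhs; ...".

  step 2 ⇒ step 3: ABCBABCBCCCB ⇒ AB·CB·CC·CB·AB·CB·CC·CB·CC·CC·CC·CB
    A ↦ AB
    B ↦ CB
    C ↦ CC

A->AB, B->CB, C->CC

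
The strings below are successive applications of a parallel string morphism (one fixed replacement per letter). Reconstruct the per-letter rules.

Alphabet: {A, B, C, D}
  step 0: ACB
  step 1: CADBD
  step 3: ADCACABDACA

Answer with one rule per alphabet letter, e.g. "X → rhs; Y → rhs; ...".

A->CA, B->BD, C->D, D->A

  step 0 ⇒ step 1: ACB ⇒ CA·D·BD
    A ↦ CA
    B ↦ BD
    C ↦ D
    D ↦ A  (constrained at step 1)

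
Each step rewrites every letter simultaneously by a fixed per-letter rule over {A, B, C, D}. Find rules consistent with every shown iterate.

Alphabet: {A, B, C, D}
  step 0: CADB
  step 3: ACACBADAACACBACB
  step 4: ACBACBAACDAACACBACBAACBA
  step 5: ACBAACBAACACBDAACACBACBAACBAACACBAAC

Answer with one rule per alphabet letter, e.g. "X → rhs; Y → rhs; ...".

  step 4 ⇒ step 5: ACBACBAACDAACACBACBAACBA ⇒ AC·B·A·AC·B·A·AC·AC·B·DA·AC·AC·B·AC·B·A·AC·B·A·AC·AC·B·A·AC
    A ↦ AC
    B ↦ A
    C ↦ B
    D ↦ DA

A->AC, B->A, C->B, D->DA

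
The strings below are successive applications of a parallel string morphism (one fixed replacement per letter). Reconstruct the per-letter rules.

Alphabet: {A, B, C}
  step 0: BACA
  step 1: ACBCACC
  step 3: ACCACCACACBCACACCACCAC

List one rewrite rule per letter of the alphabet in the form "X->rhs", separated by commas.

A->C, B->ACB, C->AC

  step 0 ⇒ step 1: BACA ⇒ ACB·C·AC·C
    A ↦ C
    B ↦ ACB
    C ↦ AC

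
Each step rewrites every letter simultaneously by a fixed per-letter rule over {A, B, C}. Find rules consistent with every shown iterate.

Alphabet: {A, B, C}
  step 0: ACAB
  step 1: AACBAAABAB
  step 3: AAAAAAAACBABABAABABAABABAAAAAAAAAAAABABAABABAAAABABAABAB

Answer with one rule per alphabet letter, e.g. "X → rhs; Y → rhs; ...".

A->AA, B->BAB, C->CBA

  step 0 ⇒ step 1: ACAB ⇒ AA·CBA·AA·BAB
    A ↦ AA
    B ↦ BAB
    C ↦ CBA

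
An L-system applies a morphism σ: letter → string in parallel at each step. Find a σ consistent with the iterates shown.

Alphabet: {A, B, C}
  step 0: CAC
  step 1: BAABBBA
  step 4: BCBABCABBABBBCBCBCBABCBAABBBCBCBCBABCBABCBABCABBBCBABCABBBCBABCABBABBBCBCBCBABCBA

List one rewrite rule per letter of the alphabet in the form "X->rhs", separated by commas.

  step 0 ⇒ step 1: CAC ⇒ BA·ABB·BA
    A ↦ ABB
    C ↦ BA
    B ↦ BC  (constrained at step 1)

A->ABB, B->BC, C->BA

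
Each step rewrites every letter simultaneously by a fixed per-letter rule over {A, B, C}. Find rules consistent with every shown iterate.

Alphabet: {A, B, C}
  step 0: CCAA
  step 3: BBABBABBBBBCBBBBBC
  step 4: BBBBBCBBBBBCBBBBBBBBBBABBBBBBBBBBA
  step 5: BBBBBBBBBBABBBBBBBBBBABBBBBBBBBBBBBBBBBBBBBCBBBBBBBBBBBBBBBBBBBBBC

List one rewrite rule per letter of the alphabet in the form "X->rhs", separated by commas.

  step 4 ⇒ step 5: BBBBBCBBBBBCBBBBBBBBBBABBBBBBBBBBA ⇒ BB·BB·BB·BB·BB·A·BB·BB·BB·BB·BB·A·BB·BB·BB·BB·BB·BB·BB·BB·BB·BB·BC·BB·BB·BB·BB·BB·BB·BB·BB·BB·BB·BC
    A ↦ BC
    B ↦ BB
    C ↦ A

A->BC, B->BB, C->A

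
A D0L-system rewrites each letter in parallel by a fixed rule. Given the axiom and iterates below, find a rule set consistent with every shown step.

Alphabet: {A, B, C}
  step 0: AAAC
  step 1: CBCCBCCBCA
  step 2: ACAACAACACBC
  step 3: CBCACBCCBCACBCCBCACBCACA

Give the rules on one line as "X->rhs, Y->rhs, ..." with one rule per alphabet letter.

A->CBC, B->C, C->A

  step 2 ⇒ step 3: ACAACAACACBC ⇒ CBC·A·CBC·CBC·A·CBC·CBC·A·CBC·A·C·A
    A ↦ CBC
    B ↦ C
    C ↦ A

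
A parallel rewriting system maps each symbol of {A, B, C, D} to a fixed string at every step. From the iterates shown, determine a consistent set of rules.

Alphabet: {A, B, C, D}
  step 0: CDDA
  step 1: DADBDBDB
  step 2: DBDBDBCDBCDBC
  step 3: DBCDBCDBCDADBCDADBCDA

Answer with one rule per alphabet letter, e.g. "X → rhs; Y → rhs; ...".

  step 2 ⇒ step 3: DBDBDBCDBCDBC ⇒ DB·C·DB·C·DB·C·DA·DB·C·DA·DB·C·DA
    B ↦ C
    C ↦ DA
    D ↦ DB
  step 0 ⇒ step 1: CDDA ⇒ DA·DB·DB·DB
    A ↦ DB

A->DB, B->C, C->DA, D->DB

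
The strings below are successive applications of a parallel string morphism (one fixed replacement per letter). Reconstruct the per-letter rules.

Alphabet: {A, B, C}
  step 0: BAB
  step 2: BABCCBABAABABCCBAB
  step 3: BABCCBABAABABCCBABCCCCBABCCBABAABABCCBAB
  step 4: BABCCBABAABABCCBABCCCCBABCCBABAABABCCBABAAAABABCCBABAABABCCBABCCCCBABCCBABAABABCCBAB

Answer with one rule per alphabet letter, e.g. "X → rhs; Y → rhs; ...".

A->CC, B->BAB, C->A

  step 3 ⇒ step 4: BABCCBABAABABCCBABCCCCBABCCBABAABABCCBAB ⇒ BAB·CC·BAB·A·A·BAB·CC·BAB·CC·CC·BAB·CC·BAB·A·A·BAB·CC·BAB·A·A·A·A·BAB·CC·BAB·A·A·BAB·CC·BAB·CC·CC·BAB·CC·BAB·A·A·BAB·CC·BAB
    A ↦ CC
    B ↦ BAB
    C ↦ A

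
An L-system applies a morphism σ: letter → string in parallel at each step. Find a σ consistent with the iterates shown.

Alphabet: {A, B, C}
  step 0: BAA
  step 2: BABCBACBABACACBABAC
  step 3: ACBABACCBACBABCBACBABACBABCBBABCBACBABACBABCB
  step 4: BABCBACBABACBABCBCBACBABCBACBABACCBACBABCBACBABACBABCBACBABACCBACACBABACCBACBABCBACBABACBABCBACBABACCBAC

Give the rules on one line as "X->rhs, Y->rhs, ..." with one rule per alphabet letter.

A->BAB, B->AC, C->CB

  step 3 ⇒ step 4: ACBABACCBACBABCBACBABACBABCBBABCBACBABACBABCB ⇒ BAB·CB·AC·BAB·AC·BAB·CB·CB·AC·BAB·CB·AC·BAB·AC·CB·AC·BAB·CB·AC·BAB·AC·BAB·CB·AC·BAB·AC·CB·AC·AC·BAB·AC·CB·AC·BAB·CB·AC·BAB·AC·BAB·CB·AC·BAB·AC·CB·AC
    A ↦ BAB
    B ↦ AC
    C ↦ CB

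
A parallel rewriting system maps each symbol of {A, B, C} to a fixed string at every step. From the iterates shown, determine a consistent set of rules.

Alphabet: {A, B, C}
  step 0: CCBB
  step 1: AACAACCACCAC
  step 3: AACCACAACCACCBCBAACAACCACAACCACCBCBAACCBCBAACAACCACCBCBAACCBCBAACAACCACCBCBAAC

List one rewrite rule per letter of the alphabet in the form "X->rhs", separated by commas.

  step 0 ⇒ step 1: CCBB ⇒ AAC·AAC·CAC·CAC
    B ↦ CAC
    C ↦ AAC
    A ↦ CB  (constrained at step 1)

A->CB, B->CAC, C->AAC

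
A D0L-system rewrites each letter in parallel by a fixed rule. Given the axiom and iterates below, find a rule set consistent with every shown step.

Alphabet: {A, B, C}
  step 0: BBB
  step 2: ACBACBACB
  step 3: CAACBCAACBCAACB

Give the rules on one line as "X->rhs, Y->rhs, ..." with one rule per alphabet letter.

A->CA, B->CB, C->A

  step 2 ⇒ step 3: ACBACBACB ⇒ CA·A·CB·CA·A·CB·CA·A·CB
    A ↦ CA
    B ↦ CB
    C ↦ A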